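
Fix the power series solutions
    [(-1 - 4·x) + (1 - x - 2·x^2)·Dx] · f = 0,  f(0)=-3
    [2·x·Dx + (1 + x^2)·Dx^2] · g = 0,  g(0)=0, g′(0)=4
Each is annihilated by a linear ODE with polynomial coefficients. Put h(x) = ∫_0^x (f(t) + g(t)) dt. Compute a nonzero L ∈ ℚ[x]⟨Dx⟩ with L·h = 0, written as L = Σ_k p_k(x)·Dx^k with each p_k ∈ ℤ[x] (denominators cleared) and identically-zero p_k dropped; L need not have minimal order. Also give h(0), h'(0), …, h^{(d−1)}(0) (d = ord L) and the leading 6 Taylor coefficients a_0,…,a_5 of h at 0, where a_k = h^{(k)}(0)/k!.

f: a_k = -3, -3, -9, -15, -33, -63, …
g: a_k = 0, 4, 0, -4/3, 0, 4/5, …
Weyl lclm of L_f,L_g ⇒ L₀ (ord ≤ 3).
h=∫₀ˣh₀: take L = L₀·Dx.
L = (-6 + 24·x + 162·x^2 + 240·x^3 + 384·x^4 + 48·x^6)·Dx^2 + (16 + 74·x + 88·x^2 + 226·x^3 + 212·x^4 + 304·x^5 + 12·x^6 + 48·x^7)·Dx^3 + (-3 - 4·x - 8·x^2 + 28·x^3 + 27·x^4 + 36·x^5 + 40·x^6 + 4·x^7 + 8·x^8)·Dx^4  (order 4).
h: a_k = 0, -3, 1/2, -3, -49/12, -33/5, …
ICs: h(0) = 0, h′(0) = -3, h′′(0) = 1, h′′′(0) = -18.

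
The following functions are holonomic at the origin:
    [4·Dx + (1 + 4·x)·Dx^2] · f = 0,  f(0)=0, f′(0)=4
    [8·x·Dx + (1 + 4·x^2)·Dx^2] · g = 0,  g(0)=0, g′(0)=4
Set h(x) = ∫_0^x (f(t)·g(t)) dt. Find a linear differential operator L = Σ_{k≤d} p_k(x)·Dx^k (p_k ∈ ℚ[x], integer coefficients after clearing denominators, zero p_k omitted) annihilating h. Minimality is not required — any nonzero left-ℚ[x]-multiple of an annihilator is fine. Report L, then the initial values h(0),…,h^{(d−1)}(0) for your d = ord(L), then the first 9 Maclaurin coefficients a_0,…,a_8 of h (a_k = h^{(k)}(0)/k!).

L = (96 + 640·x + 1408·x^2 + 7680·x^3 + 15360·x^4 + 26624·x^5 + 8192·x^7)·Dx^2 + (24 + 320·x + 2656·x^2 + 9728·x^3 + 28160·x^4 + 47616·x^5 + 71680·x^6 + 6144·x^7 + 28672·x^8)·Dx^3 + (12 + 104·x + 672·x^2 + 2976·x^3 + 8256·x^4 + 18048·x^5 + 24576·x^6 + 35328·x^7 + 6144·x^8 + 16384·x^9)·Dx^4 + (1 + 12·x + 68·x^2 + 256·x^3 + 696·x^4 + 1536·x^5 + 2688·x^6 + 3072·x^7 + 4224·x^8 + 1024·x^9 + 2048·x^10)·Dx^5  (order 5).
h: a_k = 0, 0, 0, 16/3, -8, 64/5, -320/9, 4864/45, -4672/15, …
ICs: h(0) = 0, h′(0) = 0, h′′(0) = 0, h′′′(0) = 32, h′′′′(0) = -192.

f: a_k = 0, 4, -8, 64/3, -64, 1024/5, -2048/3, 16384/7, -8192, …
g: a_k = 0, 4, 0, -16/3, 0, 64/5, 0, -256/7, 0, …
Sym-product of L_f,L_g gives L₀ (≤ ord 4).
Integrate: L := L₀·Dx.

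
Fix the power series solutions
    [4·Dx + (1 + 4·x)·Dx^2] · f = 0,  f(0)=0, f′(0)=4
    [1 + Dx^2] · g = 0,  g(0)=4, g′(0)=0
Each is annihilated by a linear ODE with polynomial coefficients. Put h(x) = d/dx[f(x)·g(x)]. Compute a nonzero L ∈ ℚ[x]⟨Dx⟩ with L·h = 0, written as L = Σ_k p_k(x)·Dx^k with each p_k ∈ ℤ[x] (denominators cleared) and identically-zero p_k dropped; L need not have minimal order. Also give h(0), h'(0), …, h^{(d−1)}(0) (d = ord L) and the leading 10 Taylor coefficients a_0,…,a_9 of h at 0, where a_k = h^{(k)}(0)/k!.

L = (-12355 - 1064·x - 6288·x^2 - 16128·x^3 - 13568·x^4 + 6144·x^5 + 4096·x^6) + (-3384 - 15968·x - 14080·x^2 - 15360·x^3 + 10240·x^4 + 8192·x^5)·Dx + (-12502 - 2384·x - 10016·x^2 - 19968·x^3 - 14848·x^4 + 12288·x^5 + 8192·x^6)·Dx^2 + (-3384 - 15968·x - 14080·x^2 - 15360·x^3 + 10240·x^4 + 8192·x^5)·Dx^3 + (-147 - 1320·x - 3728·x^2 - 3840·x^3 - 1280·x^4 + 6144·x^5 + 4096·x^6)·Dx^4  (order 4).
h: a_k = 16, -64, 232, -960, 3886, -15624, 940403/15, -11308784/45, 169134311/168, -507981377/126, …
ICs: h(0) = 16, h′(0) = -64, h′′(0) = 464, h′′′(0) = -5760.

f: a_k = 0, 4, -8, 64/3, -64, 1024/5, -2048/3, 16384/7, -8192, 262144/9, …
g: a_k = 4, 0, -2, 0, 1/6, 0, -1/180, 0, 1/10080, 0, …
h₀=f·g: eliminate ⇒ L₀, order ≤ 2·2.
h=h₀': d/dx-closure on L₀ ⇒ L.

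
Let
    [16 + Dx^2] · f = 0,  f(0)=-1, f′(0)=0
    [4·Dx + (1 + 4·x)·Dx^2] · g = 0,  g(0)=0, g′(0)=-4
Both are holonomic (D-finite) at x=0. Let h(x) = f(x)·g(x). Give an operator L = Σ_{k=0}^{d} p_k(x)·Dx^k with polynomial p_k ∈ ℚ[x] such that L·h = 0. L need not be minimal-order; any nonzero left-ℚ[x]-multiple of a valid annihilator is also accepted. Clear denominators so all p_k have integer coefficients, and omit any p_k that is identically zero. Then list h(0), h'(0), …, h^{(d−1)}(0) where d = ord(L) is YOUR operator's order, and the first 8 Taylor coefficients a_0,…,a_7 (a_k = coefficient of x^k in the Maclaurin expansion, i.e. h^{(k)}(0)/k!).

L = (-768 + 6144·x + 77824·x^2 + 262144·x^3 + 262144·x^4) + (256 + 5120·x + 24576·x^2 + 32768·x^3)·Dx + (1280·x + 10752·x^2 + 32768·x^3 + 32768·x^4)·Dx^2 + (16 + 320·x + 1536·x^2 + 2048·x^3)·Dx^3 + (3 + 56·x + 368·x^2 + 1024·x^3 + 1024·x^4)·Dx^4  (order 4).
h: a_k = 0, 4, -8, -32/3, 0, 384/5, -256, 31744/35, …
ICs: h(0) = 0, h′(0) = 4, h′′(0) = -16, h′′′(0) = -64.

f: a_k = -1, 0, 8, 0, -32/3, 0, 256/45, 0, …
g: a_k = 0, -4, 8, -64/3, 64, -1024/5, 2048/3, -16384/7, …
L₀ := L_f ⊗_s L_g (sym. prod.), ord ≤ 4.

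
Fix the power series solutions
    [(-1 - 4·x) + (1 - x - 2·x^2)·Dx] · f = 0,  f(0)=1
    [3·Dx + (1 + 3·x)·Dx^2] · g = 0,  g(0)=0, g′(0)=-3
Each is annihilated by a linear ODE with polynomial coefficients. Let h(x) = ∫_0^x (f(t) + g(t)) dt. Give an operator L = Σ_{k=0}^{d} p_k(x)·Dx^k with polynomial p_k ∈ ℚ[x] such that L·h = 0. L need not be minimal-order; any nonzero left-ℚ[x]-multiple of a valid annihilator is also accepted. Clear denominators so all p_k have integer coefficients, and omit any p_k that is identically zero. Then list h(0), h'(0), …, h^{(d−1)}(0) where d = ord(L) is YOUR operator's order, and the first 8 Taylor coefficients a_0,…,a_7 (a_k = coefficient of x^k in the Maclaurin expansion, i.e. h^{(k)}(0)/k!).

L = (66 + 270·x + 576·x^2 + 336·x^3 + 288·x^4)·Dx^2 + (4 + 96·x + 492·x^2 + 832·x^3 + 696·x^4 + 480·x^5)·Dx^3 + (-3 - 19·x - 25·x^2 + 39·x^3 + 116·x^4 + 164·x^5 + 96·x^6)·Dx^4  (order 4).
h: a_k = 0, 1, -1, 5/2, -1, 25/4, -23/5, 47/2, …
ICs: h(0) = 0, h′(0) = 1, h′′(0) = -2, h′′′(0) = 15.

f: a_k = 1, 1, 3, 5, 11, 21, 43, 85, …
g: a_k = 0, -3, 9/2, -9, 81/4, -243/5, 243/2, -2187/7, …
h₀=f+g: left-lcm gives L₀, ord ≤ 3.
h=∫₀ˣh₀: take L = L₀·Dx.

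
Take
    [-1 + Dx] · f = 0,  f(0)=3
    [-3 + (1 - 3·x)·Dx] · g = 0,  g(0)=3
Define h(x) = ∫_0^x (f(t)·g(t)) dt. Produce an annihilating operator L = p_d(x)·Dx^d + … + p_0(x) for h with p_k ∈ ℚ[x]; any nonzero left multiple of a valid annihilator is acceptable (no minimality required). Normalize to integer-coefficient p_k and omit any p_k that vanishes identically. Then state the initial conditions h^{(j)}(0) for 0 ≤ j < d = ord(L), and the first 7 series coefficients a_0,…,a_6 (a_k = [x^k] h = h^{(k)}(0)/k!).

L = (4 - 3·x)·Dx + (-1 + 3·x)·Dx^2  (order 2).
h: a_k = 0, 9, 18, 75/2, 339/4, 8139/40, 5087/10, …
ICs: h(0) = 0, h′(0) = 9.

f: a_k = 3, 3, 3/2, 1/2, 1/8, 1/40, 1/240, …
g: a_k = 3, 9, 27, 81, 243, 729, 2187, …
f·g: L₀ = L_f ⊗_s L_g, ord ≤ 1·1.
∫: right-multiply L₀ by Dx.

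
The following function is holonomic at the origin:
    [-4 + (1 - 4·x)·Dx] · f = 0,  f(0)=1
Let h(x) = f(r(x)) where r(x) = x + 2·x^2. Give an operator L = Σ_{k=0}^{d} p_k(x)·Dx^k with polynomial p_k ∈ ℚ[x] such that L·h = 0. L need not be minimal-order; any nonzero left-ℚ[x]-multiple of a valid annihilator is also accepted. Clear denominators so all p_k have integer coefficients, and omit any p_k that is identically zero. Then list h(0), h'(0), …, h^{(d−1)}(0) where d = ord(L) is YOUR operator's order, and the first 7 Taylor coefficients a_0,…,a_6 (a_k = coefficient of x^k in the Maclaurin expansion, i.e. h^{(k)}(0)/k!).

L = (4 + 16·x) + (-1 + 4·x + 8·x^2)·Dx  (order 1).
h: a_k = 1, 4, 24, 128, 704, 3840, 20992, …
ICs: h(0) = 1.

f: a_k = 1, 4, 16, 64, 256, 1024, 4096, …
h₀=f(r): pull back L_f along r ⇒ L₀.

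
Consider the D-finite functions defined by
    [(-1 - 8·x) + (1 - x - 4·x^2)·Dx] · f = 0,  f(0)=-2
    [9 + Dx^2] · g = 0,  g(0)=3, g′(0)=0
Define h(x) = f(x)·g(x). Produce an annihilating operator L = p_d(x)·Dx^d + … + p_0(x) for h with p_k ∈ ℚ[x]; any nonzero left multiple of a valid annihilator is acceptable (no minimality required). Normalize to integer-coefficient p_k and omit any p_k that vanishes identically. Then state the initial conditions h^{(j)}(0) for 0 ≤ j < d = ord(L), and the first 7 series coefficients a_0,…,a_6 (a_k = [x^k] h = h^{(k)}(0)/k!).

L = (-1 + 9·x + 36·x^2) + (2 + 16·x)·Dx + (-1 + x + 4·x^2)·Dx^2  (order 2).
h: a_k = -6, -6, -3, -27, -237/4, -669/4, -15927/40, …
ICs: h(0) = -6, h′(0) = -6.

f: a_k = -2, -2, -10, -18, -58, -130, -362, …
g: a_k = 3, 0, -27/2, 0, 81/8, 0, -243/80, …
L₀ := L_f ⊗_s L_g (sym. prod.), ord ≤ 2.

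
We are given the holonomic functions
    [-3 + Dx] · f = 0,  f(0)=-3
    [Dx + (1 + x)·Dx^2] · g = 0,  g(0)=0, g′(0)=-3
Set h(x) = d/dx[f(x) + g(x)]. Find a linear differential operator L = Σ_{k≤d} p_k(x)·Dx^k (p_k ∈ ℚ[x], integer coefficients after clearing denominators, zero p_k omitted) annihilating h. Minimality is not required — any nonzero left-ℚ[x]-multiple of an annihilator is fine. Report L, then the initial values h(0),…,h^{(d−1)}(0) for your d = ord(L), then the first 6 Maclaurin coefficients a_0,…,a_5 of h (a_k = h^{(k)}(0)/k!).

L = (-15 - 9·x) + (-7 - 18·x - 9·x^2)·Dx + (4 + 7·x + 3·x^2)·Dx^2  (order 2).
h: a_k = -12, -24, -87/2, -75/2, -267/8, -609/40, …
ICs: h(0) = -12, h′(0) = -24.

f: a_k = -3, -9, -27/2, -27/2, -81/8, -243/40, …
g: a_k = 0, -3, 3/2, -1, 3/4, -3/5, …
h₀=f+g: left-lcm gives L₀, ord ≤ 3.
h=h₀': d/dx-closure on L₀ ⇒ L.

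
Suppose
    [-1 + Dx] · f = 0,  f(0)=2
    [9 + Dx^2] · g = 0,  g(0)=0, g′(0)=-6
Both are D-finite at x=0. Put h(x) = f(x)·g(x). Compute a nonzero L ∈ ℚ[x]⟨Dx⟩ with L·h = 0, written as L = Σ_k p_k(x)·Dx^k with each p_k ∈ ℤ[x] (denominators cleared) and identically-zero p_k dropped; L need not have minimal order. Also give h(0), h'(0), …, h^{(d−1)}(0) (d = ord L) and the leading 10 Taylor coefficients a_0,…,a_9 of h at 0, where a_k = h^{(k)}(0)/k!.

L = 10 - 2·Dx + Dx^2  (order 2).
h: a_k = 0, -12, -12, 12, 16, 2/5, -26/5, -166/105, 8/15, 71/210, …
ICs: h(0) = 0, h′(0) = -12.

f: a_k = 2, 2, 1, 1/3, 1/12, 1/60, 1/360, 1/2520, 1/20160, 1/181440, …
g: a_k = 0, -6, 0, 9, 0, -81/20, 0, 243/280, 0, -243/2240, …
Product ⇒ symmetric product L₀, ord ≤ 2.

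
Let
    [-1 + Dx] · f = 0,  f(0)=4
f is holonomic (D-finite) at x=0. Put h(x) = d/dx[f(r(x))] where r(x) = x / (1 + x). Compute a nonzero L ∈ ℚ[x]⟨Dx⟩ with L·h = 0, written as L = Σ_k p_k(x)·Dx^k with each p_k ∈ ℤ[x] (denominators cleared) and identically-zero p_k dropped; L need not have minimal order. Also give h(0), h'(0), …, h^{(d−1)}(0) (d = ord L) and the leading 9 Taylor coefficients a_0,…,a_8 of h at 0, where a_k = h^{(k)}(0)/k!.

f: a_k = 4, 4, 2, 2/3, 1/6, 1/30, 1/180, 1/1260, 1/10080, …
h₀=f(r): pull back L_f along r ⇒ L₀.
h₀' ⇒ L via d/dx closure of L₀.
L = (-1 - 2·x) + (-1 - 2·x - x^2)·Dx  (order 1).
h: a_k = 4, -4, 2, 2/3, -19/6, 151/30, -1091/180, 7841/1260, -56519/10080, …
ICs: h(0) = 4.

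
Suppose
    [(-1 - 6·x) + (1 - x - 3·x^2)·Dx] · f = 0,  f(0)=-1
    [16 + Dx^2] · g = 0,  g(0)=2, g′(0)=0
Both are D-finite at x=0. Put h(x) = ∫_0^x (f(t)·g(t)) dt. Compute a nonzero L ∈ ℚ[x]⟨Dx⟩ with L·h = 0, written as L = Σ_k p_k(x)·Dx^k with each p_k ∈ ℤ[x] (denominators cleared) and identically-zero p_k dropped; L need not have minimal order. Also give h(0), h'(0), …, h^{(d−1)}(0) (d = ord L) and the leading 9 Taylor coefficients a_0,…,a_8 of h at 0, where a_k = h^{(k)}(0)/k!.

f: a_k = -1, -1, -4, -7, -19, -40, -97, -217, -508, …
g: a_k = 2, 0, -16, 0, 64/3, 0, -512/45, 0, 1024/315, …
Product ⇒ symmetric product L₀, ord ≤ 2.
Integrate: L := L₀·Dx.
L = (-10 + 16·x + 48·x^2)·Dx + (2 + 12·x)·Dx^2 + (-1 + x + 3·x^2)·Dx^3  (order 3).
h: a_k = 0, -2, -1, 8/3, 1/2, 14/15, 16/9, 1622/315, 1531/180, …
ICs: h(0) = 0, h′(0) = -2, h′′(0) = -2.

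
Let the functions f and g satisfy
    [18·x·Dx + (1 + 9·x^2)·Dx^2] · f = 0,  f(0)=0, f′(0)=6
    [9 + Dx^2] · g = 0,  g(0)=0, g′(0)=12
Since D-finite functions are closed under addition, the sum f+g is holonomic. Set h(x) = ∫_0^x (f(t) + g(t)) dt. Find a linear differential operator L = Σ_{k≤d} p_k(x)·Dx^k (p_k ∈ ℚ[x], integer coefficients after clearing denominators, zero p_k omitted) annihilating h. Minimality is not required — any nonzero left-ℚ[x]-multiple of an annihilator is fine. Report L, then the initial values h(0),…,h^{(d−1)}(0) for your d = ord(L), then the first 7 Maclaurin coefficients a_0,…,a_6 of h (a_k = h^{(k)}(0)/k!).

f: a_k = 0, 6, 0, -18, 0, 486/5, 0, …
g: a_k = 0, 12, 0, -18, 0, 81/10, 0, …
L₀ := lclm(L_f,L_g); ord L₀ ≤ 2+2.
Integrate: L := L₀·Dx.
L = (-1782·x + 20412·x^3 + 13122·x^5)·Dx^2 + (-9 + 567·x^2 + 6561·x^4 + 6561·x^6)·Dx^3 + (-198·x + 2268·x^3 + 1458·x^5)·Dx^4 + (-1 + 63·x^2 + 729·x^4 + 729·x^6)·Dx^5  (order 5).
h: a_k = 0, 0, 9, 0, -9, 0, 351/20, …
ICs: h(0) = 0, h′(0) = 0, h′′(0) = 18, h′′′(0) = 0, h′′′′(0) = -216.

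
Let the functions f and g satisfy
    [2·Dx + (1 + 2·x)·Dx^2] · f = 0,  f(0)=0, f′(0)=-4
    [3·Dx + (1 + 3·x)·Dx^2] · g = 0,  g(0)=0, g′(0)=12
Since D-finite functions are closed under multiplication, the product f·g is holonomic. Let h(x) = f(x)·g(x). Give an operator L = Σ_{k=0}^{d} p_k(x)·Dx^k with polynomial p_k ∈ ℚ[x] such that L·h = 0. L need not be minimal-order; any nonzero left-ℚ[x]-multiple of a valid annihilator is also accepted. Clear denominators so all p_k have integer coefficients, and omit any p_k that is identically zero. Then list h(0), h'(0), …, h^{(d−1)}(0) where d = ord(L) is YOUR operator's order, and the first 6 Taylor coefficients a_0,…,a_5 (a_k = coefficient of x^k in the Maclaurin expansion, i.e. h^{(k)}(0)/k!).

L = (156 + 720·x + 864·x^2)·Dx + (310 + 2244·x + 5400·x^2 + 4320·x^3)·Dx^2 + (88 + 860·x + 3132·x^2 + 5040·x^3 + 3024·x^4)·Dx^3 + (5 + 62·x + 305·x^2 + 744·x^3 + 900·x^4 + 432·x^5)·Dx^4  (order 4).
h: a_k = 0, 0, -48, 120, -280, 660, …
ICs: h(0) = 0, h′(0) = 0, h′′(0) = -96, h′′′(0) = 720.

f: a_k = 0, -4, 4, -16/3, 8, -64/5, …
g: a_k = 0, 12, -18, 36, -81, 972/5, …
h₀=f·g: eliminate ⇒ L₀, order ≤ 2·2.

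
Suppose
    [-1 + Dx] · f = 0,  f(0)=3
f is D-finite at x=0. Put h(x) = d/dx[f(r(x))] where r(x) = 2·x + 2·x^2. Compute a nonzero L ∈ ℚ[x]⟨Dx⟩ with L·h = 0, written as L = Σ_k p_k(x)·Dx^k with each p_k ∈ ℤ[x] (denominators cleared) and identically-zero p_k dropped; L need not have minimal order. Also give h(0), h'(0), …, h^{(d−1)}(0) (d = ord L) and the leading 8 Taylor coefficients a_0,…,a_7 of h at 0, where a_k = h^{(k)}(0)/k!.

L = (4 + 8·x + 8·x^2) + (-1 - 2·x)·Dx  (order 1).
h: a_k = 6, 24, 48, 80, 104, 608/5, 1856/15, 12224/105, …
ICs: h(0) = 6.

f: a_k = 3, 3, 3/2, 1/2, 1/8, 1/40, 1/240, 1/1680, …
f∘r: x↦r, Dx↦Dx/r' in L_f ⇒ L₀.
h₀' ⇒ L via d/dx closure of L₀.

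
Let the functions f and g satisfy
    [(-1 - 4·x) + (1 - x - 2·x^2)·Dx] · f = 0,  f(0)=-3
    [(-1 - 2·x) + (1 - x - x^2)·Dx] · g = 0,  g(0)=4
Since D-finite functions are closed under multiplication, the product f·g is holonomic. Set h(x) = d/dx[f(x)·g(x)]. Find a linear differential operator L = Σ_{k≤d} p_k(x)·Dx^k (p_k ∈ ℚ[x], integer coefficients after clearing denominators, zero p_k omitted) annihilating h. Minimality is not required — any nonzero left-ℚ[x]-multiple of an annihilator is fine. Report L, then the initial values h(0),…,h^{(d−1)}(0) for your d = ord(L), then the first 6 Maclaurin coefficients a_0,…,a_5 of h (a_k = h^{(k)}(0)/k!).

L = (12 + 6·x - 36·x^2 - 112·x^3 + 36·x^4 + 180·x^5 + 80·x^6) + (-2 + 21·x^2 - 8·x^3 - 50·x^4 + 3·x^5 + 42·x^6 + 16·x^7)·Dx  (order 1).
h: a_k = -24, -144, -468, -1440, -3840, -9864, …
ICs: h(0) = -24.

f: a_k = -3, -3, -9, -15, -33, -63, …
g: a_k = 4, 4, 8, 12, 20, 32, …
L₀ := L_f ⊗_s L_g (sym. prod.), ord ≤ 1.
h=h₀': d/dx-closure on L₀ ⇒ L.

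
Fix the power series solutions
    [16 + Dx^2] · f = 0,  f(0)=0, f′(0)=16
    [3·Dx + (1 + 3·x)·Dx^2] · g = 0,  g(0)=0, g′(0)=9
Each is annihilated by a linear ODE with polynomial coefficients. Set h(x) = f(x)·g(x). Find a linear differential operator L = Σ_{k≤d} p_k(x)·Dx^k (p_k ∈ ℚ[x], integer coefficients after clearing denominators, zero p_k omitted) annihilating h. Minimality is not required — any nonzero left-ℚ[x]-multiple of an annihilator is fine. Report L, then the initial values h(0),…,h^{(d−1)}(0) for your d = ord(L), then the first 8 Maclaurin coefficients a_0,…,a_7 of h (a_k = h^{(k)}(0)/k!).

L = (2272 + 127488·x + 781056·x^2 + 1769472·x^3 + 1327104·x^4) + (4416 + 50112·x + 165888·x^2 + 165888·x^3)·Dx + (1022 + 19392·x + 102816·x^2 + 221184·x^3 + 165888·x^4)·Dx^2 + (276 + 3132·x + 10368·x^2 + 10368·x^3)·Dx^3 + (55 + 714·x + 3375·x^2 + 6912·x^3 + 5184·x^4)·Dx^4  (order 4).
h: a_k = 0, 0, 144, -216, 48, -396, 1488, -18504/5, …
ICs: h(0) = 0, h′(0) = 0, h′′(0) = 288, h′′′(0) = -1296.

f: a_k = 0, 16, 0, -128/3, 0, 512/15, 0, -4096/315, …
g: a_k = 0, 9, -27/2, 27, -243/4, 729/5, -729/2, 6561/7, …
h₀=f·g: eliminate ⇒ L₀, order ≤ 2·2.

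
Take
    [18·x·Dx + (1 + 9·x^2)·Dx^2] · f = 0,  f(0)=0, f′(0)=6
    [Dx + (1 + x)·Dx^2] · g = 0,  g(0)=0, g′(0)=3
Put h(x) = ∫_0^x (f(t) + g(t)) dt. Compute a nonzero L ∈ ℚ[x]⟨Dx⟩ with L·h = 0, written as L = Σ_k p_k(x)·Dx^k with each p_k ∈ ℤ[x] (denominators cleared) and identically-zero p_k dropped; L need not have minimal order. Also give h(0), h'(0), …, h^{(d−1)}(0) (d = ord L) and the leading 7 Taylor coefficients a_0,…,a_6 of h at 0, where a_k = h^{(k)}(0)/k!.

L = (-18 - 54·x + 486·x^2 + 162·x^3)·Dx^2 + (-20 - 36·x + 432·x^2 + 972·x^3 + 324·x^4)·Dx^3 + (-1 + 17·x + 18·x^2 + 162·x^3 + 243·x^4 + 81·x^5)·Dx^4  (order 4).
h: a_k = 0, 0, 9/2, -1/2, -17/4, -3/20, 163/10, …
ICs: h(0) = 0, h′(0) = 0, h′′(0) = 9, h′′′(0) = -3.

f: a_k = 0, 6, 0, -18, 0, 486/5, 0, …
g: a_k = 0, 3, -3/2, 1, -3/4, 3/5, -1/2, …
Sum ⇒ L₀ = lclm(L_f,L_g) in ℚ(x)⟨Dx⟩.
h=∫h₀ ⇒ L = L₀·Dx.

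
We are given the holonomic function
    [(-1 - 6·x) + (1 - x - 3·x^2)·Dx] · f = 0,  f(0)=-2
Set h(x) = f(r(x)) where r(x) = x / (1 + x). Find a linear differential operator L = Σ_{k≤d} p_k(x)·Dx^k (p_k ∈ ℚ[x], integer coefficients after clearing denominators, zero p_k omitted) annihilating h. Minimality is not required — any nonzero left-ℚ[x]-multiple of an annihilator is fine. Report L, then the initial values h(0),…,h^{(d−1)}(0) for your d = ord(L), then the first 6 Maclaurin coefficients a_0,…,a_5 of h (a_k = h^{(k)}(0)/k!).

L = (1 + 7·x) + (-1 - 2·x + 2·x^2 + 3·x^3)·Dx  (order 1).
h: a_k = -2, -2, -6, 0, -18, 18, …
ICs: h(0) = -2.

f: a_k = -2, -2, -8, -14, -38, -80, …
Substitute x→r, Dx→(1/r')Dx; clear ⇒ L₀.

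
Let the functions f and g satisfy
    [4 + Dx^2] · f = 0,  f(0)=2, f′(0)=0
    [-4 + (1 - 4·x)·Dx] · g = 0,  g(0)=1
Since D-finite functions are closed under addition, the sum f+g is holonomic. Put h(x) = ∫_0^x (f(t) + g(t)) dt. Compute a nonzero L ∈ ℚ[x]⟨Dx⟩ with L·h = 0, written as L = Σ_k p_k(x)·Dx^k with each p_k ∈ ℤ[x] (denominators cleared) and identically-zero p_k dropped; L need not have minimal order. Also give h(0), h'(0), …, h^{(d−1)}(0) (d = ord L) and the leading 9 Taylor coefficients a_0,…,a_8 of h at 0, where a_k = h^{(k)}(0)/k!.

L = (-400 + 128·x - 256·x^2)·Dx + (36 - 176·x + 192·x^2 - 256·x^3)·Dx^2 + (-100 + 32·x - 64·x^2)·Dx^3 + (9 - 44·x + 48·x^2 - 64·x^3)·Dx^4  (order 4).
h: a_k = 0, 3, 2, 4, 16, 772/15, 512/3, 184312/315, 2048, …
ICs: h(0) = 0, h′(0) = 3, h′′(0) = 4, h′′′(0) = 24.

f: a_k = 2, 0, -4, 0, 4/3, 0, -8/45, 0, 4/315, …
g: a_k = 1, 4, 16, 64, 256, 1024, 4096, 16384, 65536, …
f+g: L₀ = lclm(L_f,L_g), ord ≤ 2+1.
Integrate: L := L₀·Dx.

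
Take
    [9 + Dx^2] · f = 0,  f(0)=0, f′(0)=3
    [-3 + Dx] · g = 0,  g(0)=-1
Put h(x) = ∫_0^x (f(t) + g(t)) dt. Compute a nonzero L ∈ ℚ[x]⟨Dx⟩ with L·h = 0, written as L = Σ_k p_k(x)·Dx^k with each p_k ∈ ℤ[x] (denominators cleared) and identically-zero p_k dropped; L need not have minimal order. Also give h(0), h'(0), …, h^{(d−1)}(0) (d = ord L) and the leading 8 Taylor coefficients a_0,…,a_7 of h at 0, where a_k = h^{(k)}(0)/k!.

L = -27·Dx + 9·Dx^2 - 3·Dx^3 + Dx^4  (order 4).
h: a_k = 0, -1, 0, -3/2, -9/4, -27/40, 0, -81/560, …
ICs: h(0) = 0, h′(0) = -1, h′′(0) = 0, h′′′(0) = -9.

f: a_k = 0, 3, 0, -9/2, 0, 81/40, 0, -243/560, …
g: a_k = -1, -3, -9/2, -9/2, -27/8, -81/40, -81/80, -243/560, …
L₀ := lclm(L_f,L_g); ord L₀ ≤ 2+1.
∫: right-multiply L₀ by Dx.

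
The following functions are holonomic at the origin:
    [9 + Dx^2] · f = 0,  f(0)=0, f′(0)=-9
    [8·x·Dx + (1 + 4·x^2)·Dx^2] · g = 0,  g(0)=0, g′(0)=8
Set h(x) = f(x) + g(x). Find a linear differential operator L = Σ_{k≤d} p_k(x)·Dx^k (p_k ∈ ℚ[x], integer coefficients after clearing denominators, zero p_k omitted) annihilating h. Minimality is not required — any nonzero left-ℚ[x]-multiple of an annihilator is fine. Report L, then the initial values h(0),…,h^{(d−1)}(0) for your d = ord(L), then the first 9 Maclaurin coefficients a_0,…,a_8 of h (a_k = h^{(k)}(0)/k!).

f: a_k = 0, -9, 0, 27/2, 0, -243/40, 0, 729/560, 0, …
g: a_k = 0, 8, 0, -32/3, 0, 128/5, 0, -512/7, 0, …
h₀=f+g: left-lcm gives L₀, ord ≤ 4.
L = (-2808·x + 19008·x^3 + 10368·x^5)·Dx + (9 + 1548·x^2 + 7344·x^4 + 5184·x^6)·Dx^2 + (-312·x + 2112·x^3 + 1152·x^5)·Dx^3 + (1 + 172·x^2 + 816·x^4 + 576·x^6)·Dx^4  (order 4).
h: a_k = 0, -1, 0, 17/6, 0, 781/40, 0, -40231/560, 0, …
ICs: h(0) = 0, h′(0) = -1, h′′(0) = 0, h′′′(0) = 17.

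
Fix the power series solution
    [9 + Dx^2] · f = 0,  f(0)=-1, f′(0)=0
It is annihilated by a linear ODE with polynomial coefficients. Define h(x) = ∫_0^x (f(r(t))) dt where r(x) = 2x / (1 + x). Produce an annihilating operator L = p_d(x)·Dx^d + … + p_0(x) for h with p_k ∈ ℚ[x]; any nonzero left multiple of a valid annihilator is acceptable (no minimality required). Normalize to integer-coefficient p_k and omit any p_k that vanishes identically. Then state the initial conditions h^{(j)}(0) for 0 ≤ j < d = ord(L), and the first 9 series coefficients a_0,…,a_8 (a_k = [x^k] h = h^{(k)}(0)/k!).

f: a_k = -1, 0, 9/2, 0, -27/8, 0, 81/80, 0, -729/4480, …
L₀ from L_f via x↦r, Dx↦r'^{-1}Dx.
∫: right-multiply L₀ by Dx.
L = 36·Dx + (2 + 6·x + 6·x^2 + 2·x^3)·Dx^2 + (1 + 4·x + 6·x^2 + 4·x^3 + x^4)·Dx^3  (order 3).
h: a_k = 0, -1, 0, 6, -9, 0, 24, -1926/35, 729/10, …
ICs: h(0) = 0, h′(0) = -1, h′′(0) = 0.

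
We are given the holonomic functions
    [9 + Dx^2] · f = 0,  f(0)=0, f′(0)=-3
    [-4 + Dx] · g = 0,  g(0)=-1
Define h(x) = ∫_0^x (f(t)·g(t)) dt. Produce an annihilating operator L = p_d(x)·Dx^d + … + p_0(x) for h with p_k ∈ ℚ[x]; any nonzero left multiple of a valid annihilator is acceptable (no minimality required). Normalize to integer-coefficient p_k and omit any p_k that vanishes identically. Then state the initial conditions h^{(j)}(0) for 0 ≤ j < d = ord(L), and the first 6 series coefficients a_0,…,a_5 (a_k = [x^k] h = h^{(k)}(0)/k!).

L = 25·Dx - 8·Dx^2 + Dx^3  (order 3).
h: a_k = 0, 0, 3/2, 4, 39/8, 14/5, …
ICs: h(0) = 0, h′(0) = 0, h′′(0) = 3.

f: a_k = 0, -3, 0, 9/2, 0, -81/40, …
g: a_k = -1, -4, -8, -32/3, -32/3, -128/15, …
Product ⇒ symmetric product L₀, ord ≤ 2.
∫: right-multiply L₀ by Dx.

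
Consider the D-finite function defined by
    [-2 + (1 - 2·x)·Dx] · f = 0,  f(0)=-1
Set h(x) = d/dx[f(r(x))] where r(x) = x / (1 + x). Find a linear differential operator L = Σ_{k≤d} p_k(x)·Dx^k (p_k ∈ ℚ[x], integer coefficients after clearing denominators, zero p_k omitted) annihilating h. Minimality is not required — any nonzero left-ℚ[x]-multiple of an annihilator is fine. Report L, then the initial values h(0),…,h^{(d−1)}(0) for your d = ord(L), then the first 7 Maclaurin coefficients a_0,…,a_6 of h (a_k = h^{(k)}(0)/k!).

f: a_k = -1, -2, -4, -8, -16, -32, -64, …
Substitute x→r, Dx→(1/r')Dx; clear ⇒ L₀.
Differentiate: ansatz ord ≤ ord L₀ ⇒ L.
L = 2 + (-1 + x)·Dx  (order 1).
h: a_k = -2, -4, -6, -8, -10, -12, -14, …
ICs: h(0) = -2.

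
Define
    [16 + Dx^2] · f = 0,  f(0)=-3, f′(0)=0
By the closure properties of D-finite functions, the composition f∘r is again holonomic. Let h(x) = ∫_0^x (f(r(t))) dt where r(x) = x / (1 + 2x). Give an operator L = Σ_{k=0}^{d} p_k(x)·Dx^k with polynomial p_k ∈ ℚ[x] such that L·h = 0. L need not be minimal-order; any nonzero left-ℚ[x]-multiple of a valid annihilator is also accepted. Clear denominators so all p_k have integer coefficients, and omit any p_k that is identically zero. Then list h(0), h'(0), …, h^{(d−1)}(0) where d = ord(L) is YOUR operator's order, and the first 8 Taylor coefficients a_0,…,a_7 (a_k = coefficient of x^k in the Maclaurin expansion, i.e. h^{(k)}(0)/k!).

L = 16·Dx + (4 + 24·x + 48·x^2 + 32·x^3)·Dx^2 + (1 + 8·x + 24·x^2 + 32·x^3 + 16·x^4)·Dx^3  (order 3).
h: a_k = 0, -3, 0, 8, -24, 256/5, -256/3, 1408/15, …
ICs: h(0) = 0, h′(0) = -3, h′′(0) = 0.

f: a_k = -3, 0, 24, 0, -32, 0, 256/15, 0, …
Change of var in L_f (x↦r) gives L₀.
∫: right-multiply L₀ by Dx.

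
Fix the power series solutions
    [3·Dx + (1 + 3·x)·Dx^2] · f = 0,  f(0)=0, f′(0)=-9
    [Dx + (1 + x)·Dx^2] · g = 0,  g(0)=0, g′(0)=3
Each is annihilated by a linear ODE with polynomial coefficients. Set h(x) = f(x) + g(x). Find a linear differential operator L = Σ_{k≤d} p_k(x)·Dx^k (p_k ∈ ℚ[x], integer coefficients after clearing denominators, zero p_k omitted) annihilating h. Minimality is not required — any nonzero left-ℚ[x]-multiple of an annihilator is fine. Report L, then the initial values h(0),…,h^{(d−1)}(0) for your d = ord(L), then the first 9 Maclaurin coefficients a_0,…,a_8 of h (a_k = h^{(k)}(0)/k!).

f: a_k = 0, -9, 27/2, -27, 243/4, -729/5, 729/2, -6561/7, 19683/8, …
g: a_k = 0, 3, -3/2, 1, -3/4, 3/5, -1/2, 3/7, -3/8, …
L₀ := lclm(L_f,L_g); ord L₀ ≤ 2+2.
L = 6·Dx + (8 + 12·x)·Dx^2 + (1 + 4·x + 3·x^2)·Dx^3  (order 3).
h: a_k = 0, -6, 12, -26, 60, -726/5, 364, -6558/7, 2460, …
ICs: h(0) = 0, h′(0) = -6, h′′(0) = 24.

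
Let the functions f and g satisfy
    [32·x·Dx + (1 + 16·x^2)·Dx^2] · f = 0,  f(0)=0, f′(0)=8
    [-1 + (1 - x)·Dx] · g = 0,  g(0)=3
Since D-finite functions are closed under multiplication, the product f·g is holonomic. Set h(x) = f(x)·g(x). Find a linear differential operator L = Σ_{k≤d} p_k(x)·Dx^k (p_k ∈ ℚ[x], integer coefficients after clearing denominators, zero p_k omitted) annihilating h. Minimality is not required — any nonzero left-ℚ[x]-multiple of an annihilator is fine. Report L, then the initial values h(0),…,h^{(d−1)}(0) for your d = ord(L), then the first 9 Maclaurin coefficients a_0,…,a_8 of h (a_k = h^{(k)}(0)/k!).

L = 32·x + (2 - 32·x + 64·x^2)·Dx + (-1 + x - 16·x^2 + 16·x^3)·Dx^2  (order 2).
h: a_k = 0, 24, 24, -104, -104, 5624/5, 5624/5, -452152/35, -452152/35, …
ICs: h(0) = 0, h′(0) = 24.

f: a_k = 0, 8, 0, -128/3, 0, 2048/5, 0, -32768/7, 0, …
g: a_k = 3, 3, 3, 3, 3, 3, 3, 3, 3, …
h₀=f·g: eliminate ⇒ L₀, order ≤ 2·1.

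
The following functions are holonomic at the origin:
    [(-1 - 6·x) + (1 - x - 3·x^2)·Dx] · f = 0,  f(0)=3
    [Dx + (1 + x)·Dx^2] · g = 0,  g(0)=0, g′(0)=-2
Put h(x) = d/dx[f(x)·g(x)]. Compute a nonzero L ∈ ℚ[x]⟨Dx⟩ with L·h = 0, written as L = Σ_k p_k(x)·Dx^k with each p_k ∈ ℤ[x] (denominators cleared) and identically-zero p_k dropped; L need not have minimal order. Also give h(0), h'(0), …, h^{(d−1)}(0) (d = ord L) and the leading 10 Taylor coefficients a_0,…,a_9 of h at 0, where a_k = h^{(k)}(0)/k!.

L = (142 + 378·x + 324·x^2) + (19 + 173·x + 396·x^2 + 252·x^3)·Dx + (-7 - 12·x + 28·x^2 + 69·x^3 + 36·x^4)·Dx^2  (order 2).
h: a_k = -6, -6, -69, -122, -1007/2, -5736/5, -34591/10, -298762/35, -3213183/140, -172517/3, …
ICs: h(0) = -6, h′(0) = -6.

f: a_k = 3, 3, 12, 21, 57, 120, 291, 651, 1524, 3477, …
g: a_k = 0, -2, 1, -2/3, 1/2, -2/5, 1/3, -2/7, 1/4, -2/9, …
Product ⇒ symmetric product L₀, ord ≤ 2.
h=h₀': d/dx-closure on L₀ ⇒ L.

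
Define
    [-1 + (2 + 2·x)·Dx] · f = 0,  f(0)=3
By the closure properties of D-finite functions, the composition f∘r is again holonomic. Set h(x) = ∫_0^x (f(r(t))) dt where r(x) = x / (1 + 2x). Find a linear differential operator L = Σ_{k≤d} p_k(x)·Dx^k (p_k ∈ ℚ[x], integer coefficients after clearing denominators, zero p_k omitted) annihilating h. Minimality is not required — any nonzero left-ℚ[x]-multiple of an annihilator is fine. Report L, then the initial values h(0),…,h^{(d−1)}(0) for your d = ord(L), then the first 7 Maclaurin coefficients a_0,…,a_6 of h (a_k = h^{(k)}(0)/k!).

f: a_k = 3, 3/2, -3/8, 3/16, -15/128, 21/256, -63/1024, …
L₀ from L_f via x↦r, Dx↦r'^{-1}Dx.
∫: right-multiply L₀ by Dx.
L = -Dx + (2 + 10·x + 12·x^2)·Dx^2  (order 2).
h: a_k = 0, 3, 3/4, -9/8, 123/64, -2271/640, 3543/512, …
ICs: h(0) = 0, h′(0) = 3.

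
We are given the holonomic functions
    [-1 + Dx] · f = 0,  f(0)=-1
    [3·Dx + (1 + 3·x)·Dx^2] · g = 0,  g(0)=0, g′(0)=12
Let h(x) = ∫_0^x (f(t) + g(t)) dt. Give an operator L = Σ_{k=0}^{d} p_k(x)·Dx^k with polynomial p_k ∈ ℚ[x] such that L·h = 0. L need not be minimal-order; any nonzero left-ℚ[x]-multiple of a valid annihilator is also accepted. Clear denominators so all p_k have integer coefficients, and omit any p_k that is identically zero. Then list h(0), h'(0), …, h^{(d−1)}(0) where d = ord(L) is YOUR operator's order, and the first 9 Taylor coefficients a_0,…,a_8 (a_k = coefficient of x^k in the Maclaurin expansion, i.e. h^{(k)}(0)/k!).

f: a_k = -1, -1, -1/2, -1/6, -1/24, -1/120, -1/720, -1/5040, -1/40320, …
g: a_k = 0, 12, -18, 36, -81, 972/5, -486, 8748/7, -6561/2, …
Weyl lclm of L_f,L_g ⇒ L₀ (ord ≤ 3).
∫: right-multiply L₀ by Dx.
L = (-21 - 9·x)·Dx^2 + (17 - 6·x - 9·x^2)·Dx^3 + (4 + 15·x + 9·x^2)·Dx^4  (order 4).
h: a_k = 0, -1, 11/2, -37/6, 215/24, -389/24, 23327/720, -349921/5040, 6298559/40320, …
ICs: h(0) = 0, h′(0) = -1, h′′(0) = 11, h′′′(0) = -37.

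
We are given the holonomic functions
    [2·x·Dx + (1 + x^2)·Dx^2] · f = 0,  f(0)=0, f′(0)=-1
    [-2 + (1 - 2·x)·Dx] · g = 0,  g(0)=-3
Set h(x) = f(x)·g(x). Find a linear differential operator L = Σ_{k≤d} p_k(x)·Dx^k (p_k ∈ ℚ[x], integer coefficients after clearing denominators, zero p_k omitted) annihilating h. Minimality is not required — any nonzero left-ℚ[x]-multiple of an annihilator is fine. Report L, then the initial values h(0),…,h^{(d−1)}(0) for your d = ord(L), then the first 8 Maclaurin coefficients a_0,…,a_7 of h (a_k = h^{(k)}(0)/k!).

L = 4·x + (4 - 2·x + 8·x^2)·Dx + (-1 + 2·x - x^2 + 2·x^3)·Dx^2  (order 2).
h: a_k = 0, 3, 6, 11, 22, 223/5, 446/5, 6229/35, …
ICs: h(0) = 0, h′(0) = 3.

f: a_k = 0, -1, 0, 1/3, 0, -1/5, 0, 1/7, …
g: a_k = -3, -6, -12, -24, -48, -96, -192, -384, …
f·g: L₀ = L_f ⊗_s L_g, ord ≤ 2·1.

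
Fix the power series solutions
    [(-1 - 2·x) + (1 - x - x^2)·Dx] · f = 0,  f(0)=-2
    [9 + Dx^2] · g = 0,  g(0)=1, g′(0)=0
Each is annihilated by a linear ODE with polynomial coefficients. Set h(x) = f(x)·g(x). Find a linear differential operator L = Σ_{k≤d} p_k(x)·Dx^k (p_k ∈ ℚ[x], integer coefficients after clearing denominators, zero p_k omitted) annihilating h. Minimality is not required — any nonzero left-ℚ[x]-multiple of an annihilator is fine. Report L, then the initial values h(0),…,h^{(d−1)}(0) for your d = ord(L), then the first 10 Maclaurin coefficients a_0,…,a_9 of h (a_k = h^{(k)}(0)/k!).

L = (-7 + 9·x + 9·x^2) + (2 + 4·x)·Dx + (-1 + x + x^2)·Dx^2  (order 2).
h: a_k = -2, -2, 5, 3, 5/4, 17/4, 301/40, 471/40, 42503/2240, 68879/2240, …
ICs: h(0) = -2, h′(0) = -2.

f: a_k = -2, -2, -4, -6, -10, -16, -26, -42, -68, -110, …
g: a_k = 1, 0, -9/2, 0, 27/8, 0, -81/80, 0, 729/4480, 0, …
Sym-product of L_f,L_g gives L₀ (≤ ord 2).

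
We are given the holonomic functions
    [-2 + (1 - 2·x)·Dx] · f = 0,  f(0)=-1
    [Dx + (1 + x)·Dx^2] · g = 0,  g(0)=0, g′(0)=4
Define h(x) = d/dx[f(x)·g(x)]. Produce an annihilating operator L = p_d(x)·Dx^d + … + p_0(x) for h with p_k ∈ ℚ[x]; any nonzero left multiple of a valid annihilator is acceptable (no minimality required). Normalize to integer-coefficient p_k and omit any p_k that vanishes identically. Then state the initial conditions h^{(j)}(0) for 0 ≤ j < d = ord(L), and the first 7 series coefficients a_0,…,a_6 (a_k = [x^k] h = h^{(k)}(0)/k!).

f: a_k = -1, -2, -4, -8, -16, -32, -64, …
g: a_k = 0, 4, -2, 4/3, -1, 4/5, -2/3, …
h₀=f·g: eliminate ⇒ L₀, order ≤ 1·2.
Derive L from L₀ (diff closure).
L = 8 + (4 + 10·x)·Dx + (-1 + x + 2·x^2)·Dx^2  (order 2).
h: a_k = -4, -12, -40, -308/3, -782/3, -3108/5, -7272/5, …
ICs: h(0) = -4, h′(0) = -12.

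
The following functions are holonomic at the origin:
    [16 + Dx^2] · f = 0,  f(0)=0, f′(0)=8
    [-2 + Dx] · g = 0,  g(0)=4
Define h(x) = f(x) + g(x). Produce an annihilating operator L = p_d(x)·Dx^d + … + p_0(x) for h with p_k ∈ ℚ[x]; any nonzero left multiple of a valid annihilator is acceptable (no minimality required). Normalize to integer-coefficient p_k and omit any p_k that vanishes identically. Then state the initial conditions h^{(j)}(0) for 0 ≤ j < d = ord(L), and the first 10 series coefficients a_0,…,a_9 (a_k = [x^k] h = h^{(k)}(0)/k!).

L = -32 + 16·Dx - 2·Dx^2 + Dx^3  (order 3).
h: a_k = 4, 16, 8, -16, 8/3, 272/15, 16/45, -32/5, 8/315, 4112/2835, …
ICs: h(0) = 4, h′(0) = 16, h′′(0) = 16.

f: a_k = 0, 8, 0, -64/3, 0, 256/15, 0, -2048/315, 0, 4096/2835, …
g: a_k = 4, 8, 8, 16/3, 8/3, 16/15, 16/45, 32/315, 8/315, 16/2835, …
L₀ := lclm(L_f,L_g); ord L₀ ≤ 2+1.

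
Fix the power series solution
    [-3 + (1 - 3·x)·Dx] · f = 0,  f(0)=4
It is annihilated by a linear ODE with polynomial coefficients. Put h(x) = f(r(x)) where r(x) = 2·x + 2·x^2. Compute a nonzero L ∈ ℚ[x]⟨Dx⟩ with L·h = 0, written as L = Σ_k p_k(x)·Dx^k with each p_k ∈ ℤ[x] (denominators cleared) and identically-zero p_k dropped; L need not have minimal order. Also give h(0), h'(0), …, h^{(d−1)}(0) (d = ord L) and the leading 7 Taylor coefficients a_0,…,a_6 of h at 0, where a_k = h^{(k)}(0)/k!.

f: a_k = 4, 12, 36, 108, 324, 972, 2916, …
Change of var in L_f (x↦r) gives L₀.
L = (6 + 12·x) + (-1 + 6·x + 6·x^2)·Dx  (order 1).
h: a_k = 4, 24, 168, 1152, 7920, 54432, 374112, …
ICs: h(0) = 4.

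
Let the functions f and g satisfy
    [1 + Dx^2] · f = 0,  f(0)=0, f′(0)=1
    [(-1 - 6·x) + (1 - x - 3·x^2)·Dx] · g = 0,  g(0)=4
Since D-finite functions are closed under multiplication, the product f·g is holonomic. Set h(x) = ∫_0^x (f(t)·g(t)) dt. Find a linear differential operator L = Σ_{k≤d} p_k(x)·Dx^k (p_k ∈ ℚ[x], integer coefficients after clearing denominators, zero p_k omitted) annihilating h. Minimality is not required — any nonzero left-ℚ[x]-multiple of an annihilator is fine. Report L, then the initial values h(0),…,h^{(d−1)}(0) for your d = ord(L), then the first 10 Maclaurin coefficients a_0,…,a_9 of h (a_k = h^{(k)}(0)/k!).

L = (5 + x + 3·x^2)·Dx + (2 + 12·x)·Dx^2 + (-1 + x + 3·x^2)·Dx^3  (order 3).
h: a_k = 0, 0, 2, 4/3, 23/6, 82/15, 2201/180, 4661/210, 473087/10080, 1060373/11340, …
ICs: h(0) = 0, h′(0) = 0, h′′(0) = 4.

f: a_k = 0, 1, 0, -1/6, 0, 1/120, 0, -1/5040, 0, 1/362880, …
g: a_k = 4, 4, 16, 28, 76, 160, 388, 868, 2032, 4636, …
Product ⇒ symmetric product L₀, ord ≤ 2.
∫: right-multiply L₀ by Dx.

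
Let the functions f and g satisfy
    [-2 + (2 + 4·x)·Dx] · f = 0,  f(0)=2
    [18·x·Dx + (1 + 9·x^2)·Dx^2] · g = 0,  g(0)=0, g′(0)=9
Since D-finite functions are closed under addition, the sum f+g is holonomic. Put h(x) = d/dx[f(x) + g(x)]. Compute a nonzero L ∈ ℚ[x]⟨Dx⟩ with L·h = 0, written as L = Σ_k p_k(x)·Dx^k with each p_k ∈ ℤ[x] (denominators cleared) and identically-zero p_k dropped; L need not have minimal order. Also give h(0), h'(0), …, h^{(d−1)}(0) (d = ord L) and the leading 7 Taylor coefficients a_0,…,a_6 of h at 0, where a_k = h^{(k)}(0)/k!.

f: a_k = 2, 2, -1, 1, -5/4, 7/4, -21/8, …
g: a_k = 0, 9, 0, -27, 0, 729/5, 0, …
Weyl lclm of L_f,L_g ⇒ L₀ (ord ≤ 3).
h=h₀': d/dx-closure on L₀ ⇒ L.
L = (-18 - 90·x + 486·x^2 + 486·x^3) + (-21 - 72·x + 360·x^2 + 1944·x^3 + 1701·x^4)·Dx + (-1 + 16·x + 54·x^2 + 198·x^3 + 567·x^4 + 486·x^5)·Dx^2  (order 2).
h: a_k = 11, -2, -78, -5, 2951/4, -63/4, -52257/8, …
ICs: h(0) = 11, h′(0) = -2.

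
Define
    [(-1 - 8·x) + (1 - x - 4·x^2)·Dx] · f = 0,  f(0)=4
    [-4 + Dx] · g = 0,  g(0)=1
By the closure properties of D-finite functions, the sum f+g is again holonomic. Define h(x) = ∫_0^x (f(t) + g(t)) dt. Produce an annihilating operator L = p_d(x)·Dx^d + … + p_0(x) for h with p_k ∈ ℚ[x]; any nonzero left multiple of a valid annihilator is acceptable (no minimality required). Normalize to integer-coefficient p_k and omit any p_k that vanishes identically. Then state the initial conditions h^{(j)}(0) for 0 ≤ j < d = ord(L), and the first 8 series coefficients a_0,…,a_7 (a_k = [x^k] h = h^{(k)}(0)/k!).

L = (-24 + 16·x - 576·x^2 - 512·x^3)·Dx + (-6 + 56·x + 208·x^2 - 128·x^3 - 256·x^4)·Dx^2 + (3 - 15·x - 16·x^2 + 64·x^3 + 64·x^4)·Dx^3  (order 3).
h: a_k = 0, 5, 4, 28/3, 35/3, 76/3, 2014/45, 32836/315, …
ICs: h(0) = 0, h′(0) = 5, h′′(0) = 8.

f: a_k = 4, 4, 20, 36, 116, 260, 724, 1764, …
g: a_k = 1, 4, 8, 32/3, 32/3, 128/15, 256/45, 1024/315, …
f+g: L₀ = lclm(L_f,L_g), ord ≤ 1+1.
∫: right-multiply L₀ by Dx.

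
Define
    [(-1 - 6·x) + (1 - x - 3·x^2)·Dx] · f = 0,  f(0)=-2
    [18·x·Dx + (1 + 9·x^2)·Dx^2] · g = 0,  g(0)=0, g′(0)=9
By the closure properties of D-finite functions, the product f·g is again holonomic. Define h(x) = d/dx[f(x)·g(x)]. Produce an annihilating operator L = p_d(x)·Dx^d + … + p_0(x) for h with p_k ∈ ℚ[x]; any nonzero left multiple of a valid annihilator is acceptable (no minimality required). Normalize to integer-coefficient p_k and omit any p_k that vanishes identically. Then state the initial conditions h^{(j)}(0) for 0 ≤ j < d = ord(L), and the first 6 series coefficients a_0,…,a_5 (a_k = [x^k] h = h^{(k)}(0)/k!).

L = (-6 + 1134·x^2 + 1944·x^3 + 8748·x^4) + (6 + 42·x + 54·x^2 + 270·x^3 + 1944·x^4 + 5832·x^5)·Dx + (-1 - 2·x - 30·x^2 + 18·x^3 - 108·x^4 + 324·x^5 + 729·x^6)·Dx^2  (order 2).
h: a_k = -18, -36, -54, -288, -2088, -19008/5, …
ICs: h(0) = -18, h′(0) = -36.

f: a_k = -2, -2, -8, -14, -38, -80, …
g: a_k = 0, 9, 0, -27, 0, 729/5, …
L₀ := L_f ⊗_s L_g (sym. prod.), ord ≤ 2.
Differentiate: ansatz ord ≤ ord L₀ ⇒ L.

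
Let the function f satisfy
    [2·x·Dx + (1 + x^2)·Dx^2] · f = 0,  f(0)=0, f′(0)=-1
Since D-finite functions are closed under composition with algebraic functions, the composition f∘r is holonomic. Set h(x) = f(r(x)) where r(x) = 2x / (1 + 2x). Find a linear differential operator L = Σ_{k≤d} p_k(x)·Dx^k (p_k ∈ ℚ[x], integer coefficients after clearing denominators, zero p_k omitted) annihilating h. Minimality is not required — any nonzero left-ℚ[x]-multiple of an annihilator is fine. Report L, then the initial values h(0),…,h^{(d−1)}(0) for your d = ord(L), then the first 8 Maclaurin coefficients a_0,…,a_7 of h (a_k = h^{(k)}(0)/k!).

f: a_k = 0, -1, 0, 1/3, 0, -1/5, 0, 1/7, …
h₀=f(r): pull back L_f along r ⇒ L₀.
L = (4 + 16·x)·Dx + (1 + 4·x + 8·x^2)·Dx^2  (order 2).
h: a_k = 0, -2, 4, -16/3, 0, 128/5, -256/3, 1024/7, …
ICs: h(0) = 0, h′(0) = -2.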